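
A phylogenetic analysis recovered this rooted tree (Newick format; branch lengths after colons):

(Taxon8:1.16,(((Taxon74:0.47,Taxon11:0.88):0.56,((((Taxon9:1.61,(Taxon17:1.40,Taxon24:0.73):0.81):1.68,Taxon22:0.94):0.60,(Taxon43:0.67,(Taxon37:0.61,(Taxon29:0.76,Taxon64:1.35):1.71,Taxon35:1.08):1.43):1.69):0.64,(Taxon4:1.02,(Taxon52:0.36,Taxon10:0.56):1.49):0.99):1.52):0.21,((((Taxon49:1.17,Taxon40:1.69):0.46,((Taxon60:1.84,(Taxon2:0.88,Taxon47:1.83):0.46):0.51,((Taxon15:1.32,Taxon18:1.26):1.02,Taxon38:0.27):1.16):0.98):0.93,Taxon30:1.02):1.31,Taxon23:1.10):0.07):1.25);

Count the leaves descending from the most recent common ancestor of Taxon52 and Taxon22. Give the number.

The MRCA of Taxon52 and Taxon22 is the node subtending ((((Taxon9,(Taxon17,Taxon24)),Taxon22),(Taxon43,(Taxon37,(Taxon29,Taxon64),Taxon35))),(Taxon4,(Taxon52,Taxon10))).
That clade contains 12 terminal taxa: Taxon10, Taxon17, Taxon22, Taxon24, Taxon29, Taxon35, Taxon37, Taxon4, Taxon43, Taxon52, Taxon64, Taxon9.

12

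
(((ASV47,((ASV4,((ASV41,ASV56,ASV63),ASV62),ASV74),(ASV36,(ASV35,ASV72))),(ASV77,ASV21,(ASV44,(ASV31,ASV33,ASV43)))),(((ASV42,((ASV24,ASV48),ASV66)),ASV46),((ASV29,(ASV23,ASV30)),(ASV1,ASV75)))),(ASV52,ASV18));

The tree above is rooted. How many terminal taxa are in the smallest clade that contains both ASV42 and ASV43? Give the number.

26

The MRCA of ASV42 and ASV43 is the node subtending ((ASV47,((ASV4,((ASV41,ASV56,ASV63),ASV62),ASV74),(ASV36,(ASV35,ASV72))),(ASV77,ASV21,(ASV44,(ASV31,ASV33,ASV43)))),(((ASV42,((ASV24,ASV48),ASV66)),ASV46),((ASV29,(ASV23,ASV30)),(ASV1,ASV75)))).
That clade contains 26 terminal taxa: ASV1, ASV21, ASV23, ASV24, ASV29, ASV30, ASV31, ASV33, ASV35, ASV36, ASV4, ASV41, ASV42, ASV43, ASV44, ASV46, ASV47, ASV48, ASV56, ASV62, ASV63, ASV66, ASV72, ASV74, ASV75, ASV77.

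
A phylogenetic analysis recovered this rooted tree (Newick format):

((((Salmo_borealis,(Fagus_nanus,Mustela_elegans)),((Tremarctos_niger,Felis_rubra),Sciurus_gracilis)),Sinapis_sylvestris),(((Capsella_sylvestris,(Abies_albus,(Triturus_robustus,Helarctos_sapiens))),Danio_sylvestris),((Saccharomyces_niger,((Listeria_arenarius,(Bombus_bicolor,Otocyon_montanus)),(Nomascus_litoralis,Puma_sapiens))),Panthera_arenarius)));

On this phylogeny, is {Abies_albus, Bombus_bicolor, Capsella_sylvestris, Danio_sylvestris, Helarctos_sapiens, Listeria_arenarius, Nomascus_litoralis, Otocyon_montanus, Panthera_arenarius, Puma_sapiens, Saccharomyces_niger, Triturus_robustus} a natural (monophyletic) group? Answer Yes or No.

Yes

The most recent common ancestor of these taxa subtends (((Capsella_sylvestris,(Abies_albus,(Triturus_robustus,Helarctos_sapiens))),Danio_sylvestris),((Saccharomyces_niger,((Listeria_arenarius,(Bombus_bicolor,Otocyon_montanus)),(Nomascus_litoralis,Puma_sapiens))),Panthera_arenarius)).
That clade has exactly 12 tips — every listed taxon and nothing else — so the group is monophyletic.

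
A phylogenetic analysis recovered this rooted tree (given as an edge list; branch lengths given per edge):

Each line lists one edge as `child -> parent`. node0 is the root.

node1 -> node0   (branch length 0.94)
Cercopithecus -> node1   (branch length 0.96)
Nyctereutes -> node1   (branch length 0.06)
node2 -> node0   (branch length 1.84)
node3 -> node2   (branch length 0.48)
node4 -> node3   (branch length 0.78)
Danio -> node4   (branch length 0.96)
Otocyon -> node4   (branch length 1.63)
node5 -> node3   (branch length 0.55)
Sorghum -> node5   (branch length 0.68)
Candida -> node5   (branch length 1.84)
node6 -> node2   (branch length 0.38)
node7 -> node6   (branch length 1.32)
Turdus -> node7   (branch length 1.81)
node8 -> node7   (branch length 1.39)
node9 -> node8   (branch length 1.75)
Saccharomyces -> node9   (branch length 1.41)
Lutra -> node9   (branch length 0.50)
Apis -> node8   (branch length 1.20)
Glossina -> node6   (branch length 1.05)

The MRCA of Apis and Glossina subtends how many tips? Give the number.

The MRCA of Apis and Glossina is the node subtending ((Turdus,((Saccharomyces,Lutra),Apis)),Glossina).
That clade contains 5 terminal taxa: Apis, Glossina, Lutra, Saccharomyces, Turdus.

5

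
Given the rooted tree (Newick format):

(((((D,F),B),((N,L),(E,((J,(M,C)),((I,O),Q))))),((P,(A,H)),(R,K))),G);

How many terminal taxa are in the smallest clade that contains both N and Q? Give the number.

9

The MRCA of N and Q is the node subtending ((N,L),(E,((J,(M,C)),((I,O),Q)))).
That clade contains 9 terminal taxa: C, E, I, J, L, M, N, O, Q.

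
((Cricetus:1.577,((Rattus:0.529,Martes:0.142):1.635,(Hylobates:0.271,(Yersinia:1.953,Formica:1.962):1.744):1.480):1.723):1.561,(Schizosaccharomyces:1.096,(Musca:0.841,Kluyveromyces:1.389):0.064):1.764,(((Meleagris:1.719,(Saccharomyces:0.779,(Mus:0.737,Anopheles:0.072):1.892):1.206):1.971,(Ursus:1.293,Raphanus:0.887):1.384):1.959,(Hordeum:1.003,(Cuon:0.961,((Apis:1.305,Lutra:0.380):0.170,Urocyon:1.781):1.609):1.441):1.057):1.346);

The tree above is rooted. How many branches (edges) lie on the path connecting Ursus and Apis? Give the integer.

8

The MRCA of Ursus and Apis is the node subtending (((Meleagris,(Saccharomyces,(Mus,Anopheles))),(Ursus,Raphanus)),(Hordeum,(Cuon,((Apis,Lutra),Urocyon)))).
From Ursus up to that node: 3 branches. From Apis up to the same node: 5 branches. Total: 3 + 5 = 8.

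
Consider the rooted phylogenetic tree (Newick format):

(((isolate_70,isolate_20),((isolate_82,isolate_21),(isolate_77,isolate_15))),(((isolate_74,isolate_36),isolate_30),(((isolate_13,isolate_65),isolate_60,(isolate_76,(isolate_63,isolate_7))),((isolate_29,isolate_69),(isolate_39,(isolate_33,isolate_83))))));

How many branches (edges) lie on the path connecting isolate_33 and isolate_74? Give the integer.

8

The MRCA of isolate_33 and isolate_74 is the node subtending (((isolate_74,isolate_36),isolate_30),(((isolate_13,isolate_65),isolate_60,(isolate_76,(isolate_63,isolate_7))),((isolate_29,isolate_69),(isolate_39,(isolate_33,isolate_83))))).
From isolate_33 up to that node: 5 branches. From isolate_74 up to the same node: 3 branches. Total: 5 + 3 = 8.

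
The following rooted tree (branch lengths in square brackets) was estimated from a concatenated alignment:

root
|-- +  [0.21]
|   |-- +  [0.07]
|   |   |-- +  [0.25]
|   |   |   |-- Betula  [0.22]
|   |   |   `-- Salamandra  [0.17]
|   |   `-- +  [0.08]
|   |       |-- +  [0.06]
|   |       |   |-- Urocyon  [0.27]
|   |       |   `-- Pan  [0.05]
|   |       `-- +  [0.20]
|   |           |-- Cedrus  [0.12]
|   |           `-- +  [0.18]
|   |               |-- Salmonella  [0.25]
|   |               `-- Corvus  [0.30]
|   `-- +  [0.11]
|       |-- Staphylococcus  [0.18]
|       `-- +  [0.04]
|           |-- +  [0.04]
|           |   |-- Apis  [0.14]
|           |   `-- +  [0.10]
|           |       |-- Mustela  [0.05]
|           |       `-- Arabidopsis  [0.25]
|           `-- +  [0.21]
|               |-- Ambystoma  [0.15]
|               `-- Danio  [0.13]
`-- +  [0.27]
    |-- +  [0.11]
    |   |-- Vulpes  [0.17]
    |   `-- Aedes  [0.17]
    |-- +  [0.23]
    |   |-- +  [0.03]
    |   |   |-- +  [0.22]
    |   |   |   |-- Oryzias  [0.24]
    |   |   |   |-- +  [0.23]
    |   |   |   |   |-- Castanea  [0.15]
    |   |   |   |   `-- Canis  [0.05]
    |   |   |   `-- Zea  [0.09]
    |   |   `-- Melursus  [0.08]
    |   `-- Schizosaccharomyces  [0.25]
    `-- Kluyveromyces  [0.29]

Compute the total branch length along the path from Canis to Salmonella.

The path runs Canis → … → MRCA → … → Salmonella; the MRCA is the root of the tree.
Branch lengths along that path: 0.05 + 0.23 + 0.22 + 0.03 + 0.23 + 0.27 + 0.21 + 0.07 + 0.08 + 0.20 + 0.18 + 0.25 = 2.02.

2.02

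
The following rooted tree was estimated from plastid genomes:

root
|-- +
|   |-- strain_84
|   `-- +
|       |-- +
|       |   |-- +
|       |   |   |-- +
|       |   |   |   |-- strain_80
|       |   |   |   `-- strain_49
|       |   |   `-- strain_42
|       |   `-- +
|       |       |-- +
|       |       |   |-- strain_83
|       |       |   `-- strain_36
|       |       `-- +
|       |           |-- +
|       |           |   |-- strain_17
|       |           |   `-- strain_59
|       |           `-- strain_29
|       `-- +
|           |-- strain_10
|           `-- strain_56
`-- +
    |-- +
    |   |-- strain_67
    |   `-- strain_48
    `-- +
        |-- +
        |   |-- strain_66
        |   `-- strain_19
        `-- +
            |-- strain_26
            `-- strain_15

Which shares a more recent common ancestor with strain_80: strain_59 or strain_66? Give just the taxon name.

The MRCA of strain_80 and strain_59 subtends (((strain_80,strain_49),strain_42),((strain_83,strain_36),((strain_17,strain_59),strain_29))) (8 taxa).
The MRCA of strain_80 and strain_66 is the root, subtending the entire tree (17 taxa).
The first is nested inside the second, so strain_80 shares a more recent common ancestor with strain_59.

strain_59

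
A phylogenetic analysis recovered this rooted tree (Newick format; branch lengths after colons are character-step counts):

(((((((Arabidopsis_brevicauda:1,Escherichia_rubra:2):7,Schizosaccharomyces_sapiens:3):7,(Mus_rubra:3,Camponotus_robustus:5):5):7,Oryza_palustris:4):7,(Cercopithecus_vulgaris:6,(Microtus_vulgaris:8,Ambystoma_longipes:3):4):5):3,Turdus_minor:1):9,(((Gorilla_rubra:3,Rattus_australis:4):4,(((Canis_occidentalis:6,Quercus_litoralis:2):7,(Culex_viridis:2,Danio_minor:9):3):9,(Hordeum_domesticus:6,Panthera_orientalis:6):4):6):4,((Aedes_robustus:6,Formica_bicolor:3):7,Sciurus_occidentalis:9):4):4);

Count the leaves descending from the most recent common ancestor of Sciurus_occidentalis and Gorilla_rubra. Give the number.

11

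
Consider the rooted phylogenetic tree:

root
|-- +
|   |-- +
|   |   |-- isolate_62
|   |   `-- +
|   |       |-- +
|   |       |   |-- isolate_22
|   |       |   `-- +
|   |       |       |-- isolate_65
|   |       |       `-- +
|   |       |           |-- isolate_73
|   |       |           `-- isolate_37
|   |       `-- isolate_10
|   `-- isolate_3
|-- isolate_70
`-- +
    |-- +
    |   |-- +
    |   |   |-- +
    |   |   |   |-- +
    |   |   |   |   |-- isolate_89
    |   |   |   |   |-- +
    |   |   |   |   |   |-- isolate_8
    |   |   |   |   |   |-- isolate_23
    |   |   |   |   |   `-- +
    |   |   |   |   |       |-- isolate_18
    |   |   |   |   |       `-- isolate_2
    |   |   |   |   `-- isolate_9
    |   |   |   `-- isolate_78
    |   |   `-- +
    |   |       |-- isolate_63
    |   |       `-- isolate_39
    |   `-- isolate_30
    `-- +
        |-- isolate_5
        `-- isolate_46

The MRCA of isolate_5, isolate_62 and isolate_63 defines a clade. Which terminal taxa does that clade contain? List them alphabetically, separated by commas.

isolate_10, isolate_18, isolate_2, isolate_22, isolate_23, isolate_3, isolate_30, isolate_37, isolate_39, isolate_46, isolate_5, isolate_62, isolate_63, isolate_65, isolate_70, isolate_73, isolate_78, isolate_8, isolate_89, isolate_9

Tracing isolate_5: it sits inside (isolate_5,isolate_46).
Tracing isolate_62: it sits inside (isolate_62,((isolate_22,(isolate_65,(isolate_73,isolate_37))),isolate_10)).
Tracing isolate_63: it sits inside (isolate_63,isolate_39).
The smallest clade enclosing all 3 is the whole tree (their MRCA is the root), so the answer is all 20 tips in alphabetical order.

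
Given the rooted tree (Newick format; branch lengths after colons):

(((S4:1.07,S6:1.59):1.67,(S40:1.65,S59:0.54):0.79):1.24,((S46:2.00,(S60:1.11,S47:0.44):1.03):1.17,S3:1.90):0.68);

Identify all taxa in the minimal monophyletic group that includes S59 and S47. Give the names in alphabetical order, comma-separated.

S3, S4, S40, S46, S47, S59, S6, S60

Tracing S59: it sits inside (S40,S59).
Tracing S47: it sits inside (S60,S47).
The smallest clade enclosing both is the whole tree (their MRCA is the root), so the answer is all 8 tips in alphabetical order.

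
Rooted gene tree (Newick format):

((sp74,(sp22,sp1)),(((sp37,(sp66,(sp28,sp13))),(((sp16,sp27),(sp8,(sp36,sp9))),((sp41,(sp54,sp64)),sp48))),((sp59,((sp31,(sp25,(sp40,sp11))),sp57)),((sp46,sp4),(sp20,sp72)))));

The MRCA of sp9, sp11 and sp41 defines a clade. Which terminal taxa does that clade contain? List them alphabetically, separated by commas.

Tracing sp9: it sits inside (sp36,sp9).
Tracing sp11: it sits inside (sp40,sp11).
Tracing sp41: it sits inside (sp41,(sp54,sp64)).
The smallest clade enclosing all 3 is (((sp37,(sp66,(sp28,sp13))),(((sp16,sp27),(sp8,(sp36,sp9))),((sp41,(sp54,sp64)),sp48))),((sp59,((sp31,(sp25,(sp40,sp11))),sp57)),((sp46,sp4),(sp20,sp72)))); the answer is its 23 terminal taxa in alphabetical order.

sp11, sp13, sp16, sp20, sp25, sp27, sp28, sp31, sp36, sp37, sp4, sp40, sp41, sp46, sp48, sp54, sp57, sp59, sp64, sp66, sp72, sp8, sp9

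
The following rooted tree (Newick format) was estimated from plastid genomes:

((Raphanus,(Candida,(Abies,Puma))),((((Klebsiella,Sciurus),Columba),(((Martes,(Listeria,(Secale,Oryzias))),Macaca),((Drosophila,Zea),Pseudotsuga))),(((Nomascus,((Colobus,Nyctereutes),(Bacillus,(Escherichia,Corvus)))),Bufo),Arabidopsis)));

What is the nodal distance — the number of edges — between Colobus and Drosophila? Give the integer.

11

The MRCA of Colobus and Drosophila is the node subtending ((((Klebsiella,Sciurus),Columba),(((Martes,(Listeria,(Secale,Oryzias))),Macaca),((Drosophila,Zea),Pseudotsuga))),(((Nomascus,((Colobus,Nyctereutes),(Bacillus,(Escherichia,Corvus)))),Bufo),Arabidopsis)).
From Colobus up to that node: 6 branches. From Drosophila up to the same node: 5 branches. Total: 6 + 5 = 11.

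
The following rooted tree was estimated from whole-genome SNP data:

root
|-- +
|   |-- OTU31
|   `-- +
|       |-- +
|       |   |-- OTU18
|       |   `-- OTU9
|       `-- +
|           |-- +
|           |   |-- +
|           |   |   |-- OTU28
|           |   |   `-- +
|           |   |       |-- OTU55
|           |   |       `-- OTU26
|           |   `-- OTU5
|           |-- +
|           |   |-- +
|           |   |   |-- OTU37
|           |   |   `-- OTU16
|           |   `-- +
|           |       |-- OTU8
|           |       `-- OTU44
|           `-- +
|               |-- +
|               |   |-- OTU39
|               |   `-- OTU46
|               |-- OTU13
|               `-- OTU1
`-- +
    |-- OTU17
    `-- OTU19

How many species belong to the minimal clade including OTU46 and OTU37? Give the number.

12

The MRCA of OTU46 and OTU37 is the node subtending (((OTU28,(OTU55,OTU26)),OTU5),((OTU37,OTU16),(OTU8,OTU44)),((OTU39,OTU46),OTU13,OTU1)).
That clade contains 12 terminal taxa: OTU1, OTU13, OTU16, OTU26, OTU28, OTU37, OTU39, OTU44, OTU46, OTU5, OTU55, OTU8.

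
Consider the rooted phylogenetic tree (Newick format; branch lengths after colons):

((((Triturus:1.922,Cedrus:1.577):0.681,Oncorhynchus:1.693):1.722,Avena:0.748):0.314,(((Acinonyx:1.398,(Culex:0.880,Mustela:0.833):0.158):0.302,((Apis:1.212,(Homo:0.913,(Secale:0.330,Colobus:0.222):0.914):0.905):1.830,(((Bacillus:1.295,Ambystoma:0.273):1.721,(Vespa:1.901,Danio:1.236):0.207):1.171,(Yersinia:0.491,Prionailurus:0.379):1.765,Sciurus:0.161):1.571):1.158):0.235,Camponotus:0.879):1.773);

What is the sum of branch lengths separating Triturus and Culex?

The path runs Triturus → … → MRCA → … → Culex; the MRCA is the root of the tree.
Branch lengths along that path: 1.922 + 0.681 + 1.722 + 0.314 + 1.773 + 0.235 + 0.302 + 0.158 + 0.880 = 7.987.

7.987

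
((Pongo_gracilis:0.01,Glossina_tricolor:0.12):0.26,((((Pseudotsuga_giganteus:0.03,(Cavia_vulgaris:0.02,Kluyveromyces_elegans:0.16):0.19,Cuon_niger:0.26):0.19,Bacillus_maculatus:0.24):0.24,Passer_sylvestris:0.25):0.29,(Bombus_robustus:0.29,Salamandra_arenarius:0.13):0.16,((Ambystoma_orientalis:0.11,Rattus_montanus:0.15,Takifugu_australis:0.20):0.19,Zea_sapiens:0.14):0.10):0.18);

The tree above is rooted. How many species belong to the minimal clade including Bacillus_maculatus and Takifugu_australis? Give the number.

The MRCA of Bacillus_maculatus and Takifugu_australis is the node subtending ((((Pseudotsuga_giganteus,(Cavia_vulgaris,Kluyveromyces_elegans),Cuon_niger),Bacillus_maculatus),Passer_sylvestris),(Bombus_robustus,Salamandra_arenarius),((Ambystoma_orientalis,Rattus_montanus,Takifugu_australis),Zea_sapiens)).
That clade contains 12 terminal taxa: Ambystoma_orientalis, Bacillus_maculatus, Bombus_robustus, Cavia_vulgaris, Cuon_niger, Kluyveromyces_elegans, Passer_sylvestris, Pseudotsuga_giganteus, Rattus_montanus, Salamandra_arenarius, Takifugu_australis, Zea_sapiens.

12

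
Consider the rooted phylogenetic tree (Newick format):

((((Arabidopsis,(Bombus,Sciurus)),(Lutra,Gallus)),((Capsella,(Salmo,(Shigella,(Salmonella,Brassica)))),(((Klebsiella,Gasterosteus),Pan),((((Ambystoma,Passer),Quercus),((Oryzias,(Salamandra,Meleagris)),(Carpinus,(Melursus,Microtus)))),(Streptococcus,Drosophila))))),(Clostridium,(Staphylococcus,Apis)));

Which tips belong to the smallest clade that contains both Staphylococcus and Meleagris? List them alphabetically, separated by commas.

Ambystoma, Apis, Arabidopsis, Bombus, Brassica, Capsella, Carpinus, Clostridium, Drosophila, Gallus, Gasterosteus, Klebsiella, Lutra, Meleagris, Melursus, Microtus, Oryzias, Pan, Passer, Quercus, Salamandra, Salmo, Salmonella, Sciurus, Shigella, Staphylococcus, Streptococcus

Tracing Staphylococcus: it sits inside (Staphylococcus,Apis).
Tracing Meleagris: it sits inside (Salamandra,Meleagris).
The smallest clade enclosing both is the whole tree (their MRCA is the root), so the answer is all 27 tips in alphabetical order.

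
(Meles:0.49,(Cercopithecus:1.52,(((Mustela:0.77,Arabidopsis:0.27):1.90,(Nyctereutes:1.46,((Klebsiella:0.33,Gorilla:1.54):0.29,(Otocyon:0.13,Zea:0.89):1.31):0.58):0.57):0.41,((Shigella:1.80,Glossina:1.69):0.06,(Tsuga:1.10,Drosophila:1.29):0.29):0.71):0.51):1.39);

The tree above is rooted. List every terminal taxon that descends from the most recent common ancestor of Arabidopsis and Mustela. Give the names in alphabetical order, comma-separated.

Arabidopsis, Mustela

Tracing Arabidopsis: it sits inside (Mustela,Arabidopsis).
Tracing Mustela: it sits inside (Mustela,Arabidopsis).
The smallest clade enclosing both is (Mustela,Arabidopsis); the answer is its 2 terminal taxa in alphabetical order.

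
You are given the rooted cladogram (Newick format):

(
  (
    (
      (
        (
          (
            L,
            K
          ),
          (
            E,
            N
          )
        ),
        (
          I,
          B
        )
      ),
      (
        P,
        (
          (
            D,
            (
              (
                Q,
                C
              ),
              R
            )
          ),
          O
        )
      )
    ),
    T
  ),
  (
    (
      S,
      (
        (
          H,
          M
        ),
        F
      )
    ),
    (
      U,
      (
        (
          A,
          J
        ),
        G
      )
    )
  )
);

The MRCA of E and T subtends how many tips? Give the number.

13

The MRCA of E and T is the node subtending (((((L,K),(E,N)),(I,B)),(P,((D,((Q,C),R)),O))),T).
That clade contains 13 terminal taxa: B, C, D, E, I, K, L, N, O, P, Q, R, T.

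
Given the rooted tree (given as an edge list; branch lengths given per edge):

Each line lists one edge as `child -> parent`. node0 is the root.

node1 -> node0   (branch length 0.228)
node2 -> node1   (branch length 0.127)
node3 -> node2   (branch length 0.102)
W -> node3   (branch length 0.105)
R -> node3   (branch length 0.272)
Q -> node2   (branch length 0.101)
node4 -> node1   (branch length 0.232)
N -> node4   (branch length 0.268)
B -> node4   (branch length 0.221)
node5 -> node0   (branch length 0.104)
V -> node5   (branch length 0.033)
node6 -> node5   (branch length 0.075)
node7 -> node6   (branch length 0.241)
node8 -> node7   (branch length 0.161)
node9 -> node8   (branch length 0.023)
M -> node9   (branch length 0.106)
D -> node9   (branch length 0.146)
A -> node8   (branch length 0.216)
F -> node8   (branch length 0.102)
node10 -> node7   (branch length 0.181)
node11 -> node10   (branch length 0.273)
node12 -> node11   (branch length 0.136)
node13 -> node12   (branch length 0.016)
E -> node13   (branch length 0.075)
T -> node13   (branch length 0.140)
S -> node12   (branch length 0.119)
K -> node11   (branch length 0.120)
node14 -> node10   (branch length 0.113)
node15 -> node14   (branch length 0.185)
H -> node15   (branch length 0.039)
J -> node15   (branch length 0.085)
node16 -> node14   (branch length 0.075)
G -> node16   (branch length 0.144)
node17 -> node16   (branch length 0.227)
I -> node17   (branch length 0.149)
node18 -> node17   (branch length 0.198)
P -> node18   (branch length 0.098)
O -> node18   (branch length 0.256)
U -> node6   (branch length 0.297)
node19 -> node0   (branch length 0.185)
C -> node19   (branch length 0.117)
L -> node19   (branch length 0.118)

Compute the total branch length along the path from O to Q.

1.926

The path runs O → … → MRCA → … → Q; the MRCA is the root of the tree.
Branch lengths along that path: 0.256 + 0.198 + 0.227 + 0.075 + 0.113 + 0.181 + 0.241 + 0.075 + 0.104 + 0.228 + 0.127 + 0.101 = 1.926.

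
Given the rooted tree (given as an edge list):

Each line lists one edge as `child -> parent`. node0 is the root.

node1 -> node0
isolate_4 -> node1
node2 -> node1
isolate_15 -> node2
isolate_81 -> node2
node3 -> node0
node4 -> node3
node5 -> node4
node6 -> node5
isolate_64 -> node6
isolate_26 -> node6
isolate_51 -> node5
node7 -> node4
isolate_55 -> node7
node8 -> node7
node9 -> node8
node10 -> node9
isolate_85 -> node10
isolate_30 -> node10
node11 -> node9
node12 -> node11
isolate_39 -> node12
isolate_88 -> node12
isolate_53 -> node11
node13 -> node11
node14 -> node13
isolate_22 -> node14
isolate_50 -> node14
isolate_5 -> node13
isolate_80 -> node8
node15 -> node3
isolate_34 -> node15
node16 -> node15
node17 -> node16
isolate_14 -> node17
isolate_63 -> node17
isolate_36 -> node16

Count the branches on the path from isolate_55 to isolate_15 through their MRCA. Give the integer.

7

The MRCA of isolate_55 and isolate_15 is the root of the tree.
From isolate_55 up to that node: 4 branches. From isolate_15 up to the same node: 3 branches. Total: 4 + 3 = 7.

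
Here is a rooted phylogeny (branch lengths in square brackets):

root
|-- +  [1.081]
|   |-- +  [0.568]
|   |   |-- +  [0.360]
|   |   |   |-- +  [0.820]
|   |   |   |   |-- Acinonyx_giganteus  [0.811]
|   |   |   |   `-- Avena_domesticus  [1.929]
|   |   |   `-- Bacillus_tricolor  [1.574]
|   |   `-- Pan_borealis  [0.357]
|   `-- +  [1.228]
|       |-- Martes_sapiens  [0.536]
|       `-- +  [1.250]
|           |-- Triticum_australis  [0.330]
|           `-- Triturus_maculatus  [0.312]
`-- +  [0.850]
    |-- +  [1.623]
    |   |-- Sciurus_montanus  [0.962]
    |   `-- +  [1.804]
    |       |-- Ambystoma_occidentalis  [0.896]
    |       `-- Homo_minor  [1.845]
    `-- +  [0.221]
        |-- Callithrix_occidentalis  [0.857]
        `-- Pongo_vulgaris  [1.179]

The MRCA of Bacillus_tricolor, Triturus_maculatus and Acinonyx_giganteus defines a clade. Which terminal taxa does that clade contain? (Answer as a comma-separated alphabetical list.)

Acinonyx_giganteus, Avena_domesticus, Bacillus_tricolor, Martes_sapiens, Pan_borealis, Triticum_australis, Triturus_maculatus

Tracing Bacillus_tricolor: it sits inside ((Acinonyx_giganteus,Avena_domesticus),Bacillus_tricolor).
Tracing Triturus_maculatus: it sits inside (Triticum_australis,Triturus_maculatus).
Tracing Acinonyx_giganteus: it sits inside (Acinonyx_giganteus,Avena_domesticus).
The smallest clade enclosing all 3 is ((((Acinonyx_giganteus,Avena_domesticus),Bacillus_tricolor),Pan_borealis),(Martes_sapiens,(Triticum_australis,Triturus_maculatus))); the answer is its 7 terminal taxa in alphabetical order.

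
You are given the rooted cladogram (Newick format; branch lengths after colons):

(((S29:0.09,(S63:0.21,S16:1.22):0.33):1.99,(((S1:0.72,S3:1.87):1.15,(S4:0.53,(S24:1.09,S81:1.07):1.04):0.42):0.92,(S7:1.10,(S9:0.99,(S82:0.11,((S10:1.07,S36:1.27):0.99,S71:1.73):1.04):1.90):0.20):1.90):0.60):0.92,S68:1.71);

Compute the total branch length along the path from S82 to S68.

The path runs S82 → … → MRCA → … → S68; the MRCA is the root of the tree.
Branch lengths along that path: 0.11 + 1.90 + 0.20 + 1.90 + 0.60 + 0.92 + 1.71 = 7.34.

7.34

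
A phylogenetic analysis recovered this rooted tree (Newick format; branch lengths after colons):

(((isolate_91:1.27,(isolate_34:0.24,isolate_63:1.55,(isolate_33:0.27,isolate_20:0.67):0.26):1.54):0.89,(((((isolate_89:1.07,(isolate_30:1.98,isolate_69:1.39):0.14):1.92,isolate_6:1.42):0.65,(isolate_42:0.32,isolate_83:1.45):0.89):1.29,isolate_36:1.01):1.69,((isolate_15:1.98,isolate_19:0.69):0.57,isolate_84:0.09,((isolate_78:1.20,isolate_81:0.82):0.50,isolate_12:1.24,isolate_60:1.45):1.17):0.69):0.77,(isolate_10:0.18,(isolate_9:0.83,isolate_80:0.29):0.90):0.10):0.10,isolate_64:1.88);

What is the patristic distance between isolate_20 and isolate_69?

The path runs isolate_20 → … → MRCA → … → isolate_69; the MRCA is the node subtending ((isolate_91,(isolate_34,isolate_63,(isolate_33,isolate_20))),(((((isolate_89,(isolate_30,isolate_69)),isolate_6),(isolate_42,isolate_83)),isolate_36),((isolate_15,isolate_19),isolate_84,((isolate_78,isolate_81),isolate_12,isolate_60))),(isolate_10,(isolate_9,isolate_80))).
Branch lengths along that path: 0.67 + 0.26 + 1.54 + 0.89 + 0.77 + 1.69 + 1.29 + 0.65 + 1.92 + 0.14 + 1.39 = 11.21.

11.21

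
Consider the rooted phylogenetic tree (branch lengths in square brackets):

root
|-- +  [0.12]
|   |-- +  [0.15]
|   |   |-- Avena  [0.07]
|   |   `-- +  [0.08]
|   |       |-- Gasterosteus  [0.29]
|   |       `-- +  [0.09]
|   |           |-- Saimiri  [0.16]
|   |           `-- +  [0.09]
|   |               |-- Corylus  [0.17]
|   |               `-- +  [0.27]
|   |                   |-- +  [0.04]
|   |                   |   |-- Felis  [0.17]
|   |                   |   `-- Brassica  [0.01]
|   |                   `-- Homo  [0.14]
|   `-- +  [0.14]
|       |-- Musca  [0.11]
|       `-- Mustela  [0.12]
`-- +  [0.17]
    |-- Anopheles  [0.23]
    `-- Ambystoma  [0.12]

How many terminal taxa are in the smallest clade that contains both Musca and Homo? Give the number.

The MRCA of Musca and Homo is the node subtending ((Avena,(Gasterosteus,(Saimiri,(Corylus,((Felis,Brassica),Homo))))),(Musca,Mustela)).
That clade contains 9 terminal taxa: Avena, Brassica, Corylus, Felis, Gasterosteus, Homo, Musca, Mustela, Saimiri.

9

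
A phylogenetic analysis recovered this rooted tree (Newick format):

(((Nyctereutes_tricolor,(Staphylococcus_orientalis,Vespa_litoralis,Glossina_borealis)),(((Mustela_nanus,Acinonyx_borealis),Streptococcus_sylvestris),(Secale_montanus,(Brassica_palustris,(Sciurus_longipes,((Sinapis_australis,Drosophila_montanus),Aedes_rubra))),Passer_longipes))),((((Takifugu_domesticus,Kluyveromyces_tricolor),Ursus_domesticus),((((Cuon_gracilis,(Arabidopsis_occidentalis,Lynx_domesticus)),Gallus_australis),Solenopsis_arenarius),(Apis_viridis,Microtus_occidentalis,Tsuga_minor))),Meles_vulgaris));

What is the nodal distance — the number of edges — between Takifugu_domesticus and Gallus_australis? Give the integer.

The MRCA of Takifugu_domesticus and Gallus_australis is the node subtending (((Takifugu_domesticus,Kluyveromyces_tricolor),Ursus_domesticus),((((Cuon_gracilis,(Arabidopsis_occidentalis,Lynx_domesticus)),Gallus_australis),Solenopsis_arenarius),(Apis_viridis,Microtus_occidentalis,Tsuga_minor))).
From Takifugu_domesticus up to that node: 3 branches. From Gallus_australis up to the same node: 4 branches. Total: 3 + 4 = 7.

7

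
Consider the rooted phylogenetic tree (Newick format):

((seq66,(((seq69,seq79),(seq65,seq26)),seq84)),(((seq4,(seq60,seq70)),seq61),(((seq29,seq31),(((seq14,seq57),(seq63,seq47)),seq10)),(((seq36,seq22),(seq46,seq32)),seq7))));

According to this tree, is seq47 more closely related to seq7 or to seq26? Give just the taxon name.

The MRCA of seq47 and seq7 subtends (((seq29,seq31),(((seq14,seq57),(seq63,seq47)),seq10)),(((seq36,seq22),(seq46,seq32)),seq7)) (12 taxa).
The MRCA of seq47 and seq26 is the root, subtending the entire tree (22 taxa).
The first is nested inside the second, so seq47 shares a more recent common ancestor with seq7.

seq7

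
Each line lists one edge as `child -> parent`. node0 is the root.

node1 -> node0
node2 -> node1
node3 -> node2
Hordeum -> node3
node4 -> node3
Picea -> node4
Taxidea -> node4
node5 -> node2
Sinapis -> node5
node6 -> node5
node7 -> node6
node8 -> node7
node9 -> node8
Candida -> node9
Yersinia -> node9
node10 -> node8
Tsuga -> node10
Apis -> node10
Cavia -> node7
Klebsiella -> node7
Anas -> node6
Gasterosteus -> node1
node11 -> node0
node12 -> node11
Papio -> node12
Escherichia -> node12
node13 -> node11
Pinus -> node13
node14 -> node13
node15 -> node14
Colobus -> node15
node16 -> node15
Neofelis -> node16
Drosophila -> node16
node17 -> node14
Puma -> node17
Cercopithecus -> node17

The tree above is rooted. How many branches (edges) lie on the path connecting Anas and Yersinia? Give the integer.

The MRCA of Anas and Yersinia is the node subtending ((((Candida,Yersinia),(Tsuga,Apis)),Cavia,Klebsiella),Anas).
From Anas up to that node: 1 branch. From Yersinia up to the same node: 4 branches. Total: 1 + 4 = 5.

5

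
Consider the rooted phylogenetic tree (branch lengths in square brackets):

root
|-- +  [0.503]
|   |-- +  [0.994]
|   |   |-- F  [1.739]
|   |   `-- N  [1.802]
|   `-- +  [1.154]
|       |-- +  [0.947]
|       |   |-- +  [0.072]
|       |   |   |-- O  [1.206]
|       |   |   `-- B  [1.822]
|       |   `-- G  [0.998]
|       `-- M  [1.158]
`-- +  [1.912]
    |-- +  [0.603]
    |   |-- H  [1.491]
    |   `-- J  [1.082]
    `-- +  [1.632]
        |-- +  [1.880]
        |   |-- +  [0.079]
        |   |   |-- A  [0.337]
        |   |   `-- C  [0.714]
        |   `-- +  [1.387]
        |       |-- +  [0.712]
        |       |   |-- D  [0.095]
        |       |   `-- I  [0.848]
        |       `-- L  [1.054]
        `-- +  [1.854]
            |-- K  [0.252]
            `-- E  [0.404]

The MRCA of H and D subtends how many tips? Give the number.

The MRCA of H and D is the node subtending ((H,J),(((A,C),((D,I),L)),(K,E))).
That clade contains 9 terminal taxa: A, C, D, E, H, I, J, K, L.

9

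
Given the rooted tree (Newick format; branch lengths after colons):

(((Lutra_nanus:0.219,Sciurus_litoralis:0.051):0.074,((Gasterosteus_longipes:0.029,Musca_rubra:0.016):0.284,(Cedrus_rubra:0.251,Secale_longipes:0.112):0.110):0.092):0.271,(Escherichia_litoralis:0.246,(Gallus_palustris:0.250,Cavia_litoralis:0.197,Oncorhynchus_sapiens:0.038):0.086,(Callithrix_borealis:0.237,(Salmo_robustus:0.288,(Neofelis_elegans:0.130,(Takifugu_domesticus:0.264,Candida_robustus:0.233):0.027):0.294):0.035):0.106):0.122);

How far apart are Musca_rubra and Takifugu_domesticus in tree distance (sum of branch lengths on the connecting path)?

1.511

The path runs Musca_rubra → … → MRCA → … → Takifugu_domesticus; the MRCA is the root of the tree.
Branch lengths along that path: 0.016 + 0.284 + 0.092 + 0.271 + 0.122 + 0.106 + 0.035 + 0.294 + 0.027 + 0.264 = 1.511.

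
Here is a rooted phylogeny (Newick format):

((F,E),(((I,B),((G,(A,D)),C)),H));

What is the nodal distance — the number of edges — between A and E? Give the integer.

8

The MRCA of A and E is the root of the tree.
From A up to that node: 6 branches. From E up to the same node: 2 branches. Total: 6 + 2 = 8.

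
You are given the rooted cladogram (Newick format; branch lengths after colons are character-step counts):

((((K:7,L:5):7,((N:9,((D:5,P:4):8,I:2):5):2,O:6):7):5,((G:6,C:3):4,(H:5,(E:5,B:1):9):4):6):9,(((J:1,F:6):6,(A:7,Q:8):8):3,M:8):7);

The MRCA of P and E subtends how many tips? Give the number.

12

The MRCA of P and E is the node subtending (((K,L),((N,((D,P),I)),O)),((G,C),(H,(E,B)))).
That clade contains 12 terminal taxa: B, C, D, E, G, H, I, K, L, N, O, P.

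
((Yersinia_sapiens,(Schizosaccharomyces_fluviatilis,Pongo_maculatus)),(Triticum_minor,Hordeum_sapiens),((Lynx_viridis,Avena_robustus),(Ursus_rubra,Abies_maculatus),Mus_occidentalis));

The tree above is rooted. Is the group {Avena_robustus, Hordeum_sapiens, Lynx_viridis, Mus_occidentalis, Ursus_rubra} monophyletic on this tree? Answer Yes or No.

The MRCA of the listed taxa is the root, so the smallest clade containing them is the whole tree.
That clade also contains Abies_maculatus, Pongo_maculatus, Schizosaccharomyces_fluviatilis, Triticum_minor, Yersinia_sapiens, which are not in the proposed group, so the group is not monophyletic.

No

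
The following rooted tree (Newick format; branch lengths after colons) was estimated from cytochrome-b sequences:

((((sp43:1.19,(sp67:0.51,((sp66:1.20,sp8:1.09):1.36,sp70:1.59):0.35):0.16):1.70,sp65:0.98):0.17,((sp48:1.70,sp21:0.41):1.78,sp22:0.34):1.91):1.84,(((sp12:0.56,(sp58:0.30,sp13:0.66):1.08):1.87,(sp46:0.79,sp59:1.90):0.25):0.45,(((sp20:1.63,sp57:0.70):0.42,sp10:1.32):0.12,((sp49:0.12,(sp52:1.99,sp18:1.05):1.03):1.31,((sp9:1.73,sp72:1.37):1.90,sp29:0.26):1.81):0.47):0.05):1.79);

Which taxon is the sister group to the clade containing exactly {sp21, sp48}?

sp22

The clade containing exactly {sp21, sp48} attaches to the tree at the node subtending ((sp48,sp21),sp22).
The other lineage descending from that same node — the sister group — is the single tip sp22.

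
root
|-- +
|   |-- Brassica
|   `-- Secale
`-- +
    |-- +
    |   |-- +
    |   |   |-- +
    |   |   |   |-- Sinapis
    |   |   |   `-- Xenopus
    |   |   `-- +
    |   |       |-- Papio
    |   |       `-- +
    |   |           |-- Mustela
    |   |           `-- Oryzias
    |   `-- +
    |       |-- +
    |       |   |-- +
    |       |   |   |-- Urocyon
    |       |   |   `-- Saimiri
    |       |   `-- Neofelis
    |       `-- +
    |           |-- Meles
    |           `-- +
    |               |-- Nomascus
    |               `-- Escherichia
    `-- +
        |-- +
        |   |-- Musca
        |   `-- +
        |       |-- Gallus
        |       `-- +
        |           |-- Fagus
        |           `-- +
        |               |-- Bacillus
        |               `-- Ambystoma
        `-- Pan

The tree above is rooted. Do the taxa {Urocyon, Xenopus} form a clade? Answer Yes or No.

No

The MRCA of the listed taxa subtends (((Sinapis,Xenopus),(Papio,(Mustela,Oryzias))),(((Urocyon,Saimiri),Neofelis),(Meles,(Nomascus,Escherichia)))).
That clade also contains Escherichia, Meles, Mustela, Neofelis, Nomascus, Oryzias, Papio, Saimiri, Sinapis, which are not in the proposed group, so the group is not monophyletic.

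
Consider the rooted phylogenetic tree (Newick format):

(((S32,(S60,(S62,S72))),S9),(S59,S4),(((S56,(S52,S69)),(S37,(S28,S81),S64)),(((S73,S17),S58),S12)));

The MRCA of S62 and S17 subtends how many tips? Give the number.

18

The MRCA of S62 and S17 is the root, so the clade is the entire tree.
That clade contains 18 terminal taxa: S12, S17, S28, S32, S37, S4, S52, S56, S58, S59, S60, S62, S64, S69, S72, S73, S81, S9.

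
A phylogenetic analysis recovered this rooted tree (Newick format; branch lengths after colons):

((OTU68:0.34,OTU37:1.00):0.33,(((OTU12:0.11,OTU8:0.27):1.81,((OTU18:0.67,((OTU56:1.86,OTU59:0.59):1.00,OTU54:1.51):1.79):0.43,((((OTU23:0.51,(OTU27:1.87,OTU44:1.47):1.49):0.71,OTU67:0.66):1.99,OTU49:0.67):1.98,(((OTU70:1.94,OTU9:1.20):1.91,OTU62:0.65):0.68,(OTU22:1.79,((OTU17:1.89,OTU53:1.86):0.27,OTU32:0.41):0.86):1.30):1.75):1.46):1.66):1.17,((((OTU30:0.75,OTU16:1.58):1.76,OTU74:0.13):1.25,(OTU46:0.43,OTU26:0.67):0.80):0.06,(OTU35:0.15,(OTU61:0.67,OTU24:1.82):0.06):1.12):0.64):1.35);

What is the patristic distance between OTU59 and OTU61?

The path runs OTU59 → … → MRCA → … → OTU61; the MRCA is the node subtending (((OTU12,OTU8),((OTU18,((OTU56,OTU59),OTU54)),((((OTU23,(OTU27,OTU44)),OTU67),OTU49),(((OTU70,OTU9),OTU62),(OTU22,((OTU17,OTU53),OTU32)))))),((((OTU30,OTU16),OTU74),(OTU46,OTU26)),(OTU35,(OTU61,OTU24)))).
Branch lengths along that path: 0.59 + 1.00 + 1.79 + 0.43 + 1.66 + 1.17 + 0.64 + 1.12 + 0.06 + 0.67 = 9.13.

9.13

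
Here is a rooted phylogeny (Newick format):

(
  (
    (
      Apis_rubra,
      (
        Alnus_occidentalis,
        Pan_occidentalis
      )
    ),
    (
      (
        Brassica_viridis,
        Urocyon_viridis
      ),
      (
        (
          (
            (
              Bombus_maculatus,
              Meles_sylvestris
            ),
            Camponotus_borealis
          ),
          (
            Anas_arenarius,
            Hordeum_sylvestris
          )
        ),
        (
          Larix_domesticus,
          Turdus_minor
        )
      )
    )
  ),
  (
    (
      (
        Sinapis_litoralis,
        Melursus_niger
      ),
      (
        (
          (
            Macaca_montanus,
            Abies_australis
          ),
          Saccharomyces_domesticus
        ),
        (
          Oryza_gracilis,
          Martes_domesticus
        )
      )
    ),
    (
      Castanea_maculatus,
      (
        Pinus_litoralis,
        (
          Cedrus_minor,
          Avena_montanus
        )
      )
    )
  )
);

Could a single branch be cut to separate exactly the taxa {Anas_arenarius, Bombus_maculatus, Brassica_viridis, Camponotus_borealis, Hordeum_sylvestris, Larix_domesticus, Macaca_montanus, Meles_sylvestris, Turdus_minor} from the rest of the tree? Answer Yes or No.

No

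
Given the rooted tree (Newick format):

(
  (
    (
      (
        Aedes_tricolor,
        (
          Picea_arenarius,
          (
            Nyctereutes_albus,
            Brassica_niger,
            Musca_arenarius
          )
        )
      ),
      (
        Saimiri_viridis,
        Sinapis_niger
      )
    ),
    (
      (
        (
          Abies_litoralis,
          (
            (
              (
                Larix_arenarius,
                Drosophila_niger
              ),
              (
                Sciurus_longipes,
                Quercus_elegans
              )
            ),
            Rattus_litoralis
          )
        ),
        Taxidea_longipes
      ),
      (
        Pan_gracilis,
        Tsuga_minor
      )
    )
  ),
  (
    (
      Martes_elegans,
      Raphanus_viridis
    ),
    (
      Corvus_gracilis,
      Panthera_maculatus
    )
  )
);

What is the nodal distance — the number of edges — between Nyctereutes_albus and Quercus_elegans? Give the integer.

The MRCA of Nyctereutes_albus and Quercus_elegans is the node subtending (((Aedes_tricolor,(Picea_arenarius,(Nyctereutes_albus,Brassica_niger,Musca_arenarius))),(Saimiri_viridis,Sinapis_niger)),(((Abies_litoralis,(((Larix_arenarius,Drosophila_niger),(Sciurus_longipes,Quercus_elegans)),Rattus_litoralis)),Taxidea_longipes),(Pan_gracilis,Tsuga_minor))).
From Nyctereutes_albus up to that node: 5 branches. From Quercus_elegans up to the same node: 7 branches. Total: 5 + 7 = 12.

12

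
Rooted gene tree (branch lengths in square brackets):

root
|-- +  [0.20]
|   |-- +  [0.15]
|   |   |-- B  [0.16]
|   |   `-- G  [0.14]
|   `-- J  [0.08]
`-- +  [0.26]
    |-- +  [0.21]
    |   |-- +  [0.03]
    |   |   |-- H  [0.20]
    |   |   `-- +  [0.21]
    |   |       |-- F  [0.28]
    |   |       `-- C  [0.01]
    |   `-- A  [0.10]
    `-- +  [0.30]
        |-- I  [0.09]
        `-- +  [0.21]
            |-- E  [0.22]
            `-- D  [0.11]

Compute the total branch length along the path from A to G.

The path runs A → … → MRCA → … → G; the MRCA is the root of the tree.
Branch lengths along that path: 0.10 + 0.21 + 0.26 + 0.20 + 0.15 + 0.14 = 1.06.

1.06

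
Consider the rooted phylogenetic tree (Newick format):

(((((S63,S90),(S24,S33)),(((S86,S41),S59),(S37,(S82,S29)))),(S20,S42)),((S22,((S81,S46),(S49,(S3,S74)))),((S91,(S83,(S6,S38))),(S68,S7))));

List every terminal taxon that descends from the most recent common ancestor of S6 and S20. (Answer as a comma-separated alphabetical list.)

S20, S22, S24, S29, S3, S33, S37, S38, S41, S42, S46, S49, S59, S6, S63, S68, S7, S74, S81, S82, S83, S86, S90, S91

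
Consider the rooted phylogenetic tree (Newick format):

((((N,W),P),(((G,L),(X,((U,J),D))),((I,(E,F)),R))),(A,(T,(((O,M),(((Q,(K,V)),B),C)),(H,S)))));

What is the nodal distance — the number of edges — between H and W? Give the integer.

The MRCA of H and W is the root of the tree.
From H up to that node: 5 branches. From W up to the same node: 4 branches. Total: 5 + 4 = 9.

9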